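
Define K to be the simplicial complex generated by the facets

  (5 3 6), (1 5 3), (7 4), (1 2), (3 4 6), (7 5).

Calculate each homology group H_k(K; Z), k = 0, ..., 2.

H_0 ≅ Z,  H_1 ≅ Z,  H_2 = 0.

Fix the vertex order 1 < 2 < 3 < 4 < 5 < 6 < 7 and write every simplex with vertices in increasing order. Then dim K = 2 and the simplices of K are:

  0-simplices (7): [1], [2], [3], [4], [5], [6], [7]
  1-simplices (10): [1,2], [1,3], [1,5], [3,4], [3,5], [3,6], [4,6], [4,7], [5,6], [5,7]
  2-simplices (3): [1,3,5], [3,4,6], [3,5,6]

giving chain groups C_0 ≅ Z^7, C_1 ≅ Z^10, C_2 ≅ Z^3.

∂_1: C_1 → C_0 is given by ∂[p,q] = [q] − [p].
The 7×10 boundary matrix has rank 6 and Smith normal form diag(1,1,1,1,1,1).

The boundary map ∂_2: C_2 → C_1 sends each 2-simplex [p,q,r] to [q,r] − [p,r] + [p,q]. For instance
  ∂[3,5,6] = [5,6] − [3,6] + [3,5],
  ∂[3,4,6] = [4,6] − [3,6] + [3,4].
As a 10×3 matrix over Z this has rank 3, with invariant factors (1,1,1).

Computing H_k = (kernel of ∂_k) / (image of ∂_{k+1}):

  H_0: rank C_0 − rank ∂_1 = 7 − 6 = 1, and the invariant factors of ∂_1 are all 1, so H_0 ≅ Z.
  H_1: rank ker ∂_1 − rank ∂_2 = (10 − 6) − 3 = 1, and the invariant factors of ∂_2 are all 1, so H_1 ≅ Z.
  H_2: rank ker ∂_2 − rank ∂_3 = (3 − 3) − 0 = 0, and there is no ∂_3, so H_2 ≅ 0.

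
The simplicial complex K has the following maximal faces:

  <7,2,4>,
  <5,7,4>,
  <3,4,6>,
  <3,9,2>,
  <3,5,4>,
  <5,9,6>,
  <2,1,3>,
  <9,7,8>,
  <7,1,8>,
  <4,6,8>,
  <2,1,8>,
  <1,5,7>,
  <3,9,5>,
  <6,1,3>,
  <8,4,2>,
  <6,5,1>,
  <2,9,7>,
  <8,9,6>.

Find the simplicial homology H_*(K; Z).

Order the vertices as 1 < 2 < 3 < 4 < 5 < 6 < 7 < 8 < 9. Listing each simplex with vertices in this order, K has dimension 2 with simplices:

  0-simplices (9): [1], [2], [3], [4], [5], [6], [7], [8], [9]
  1-simplices (27): (27 of them)
  2-simplices (18): [1,2,3], [1,2,8], [1,3,6], [1,5,6], [1,5,7], [1,7,8], [2,3,9], [2,4,7], [2,4,8], [2,7,9], [3,4,5], [3,4,6], [3,5,9], [4,5,7], [4,6,8], [5,6,9], [6,8,9], [7,8,9]

so the chain groups are C_0 ≅ Z^9, C_1 ≅ Z^27, C_2 ≅ Z^18.

Boundary ∂_1: C_1 → C_0 sends each edge [p,q] (with p < q) to q − p. For instance
  ∂[1,6] = [6] − [1].
The 9×27 boundary matrix has rank 8 and Smith normal form diag(1,1,1,1,1,1,1,1).

The boundary map ∂_2: C_2 → C_1 sends each 2-simplex [p,q,r] to [q,r] − [p,r] + [p,q]. For instance
  ∂[4,6,8] = [6,8] − [4,8] + [4,6],
  ∂[1,5,6] = [5,6] − [1,6] + [1,5].
The resulting 27×18 matrix has rank 18, and its Smith normal form has invariant factors (1,1,1,1,1,1,1,1,1,1,1,1,1,1,1,1,1,2).

Computing H_k = (kernel of ∂_k) / (image of ∂_{k+1}):

  H_0: rank C_0 − rank ∂_1 = 9 − 8 = 1, and the invariant factors of ∂_1 are all 1, so H_0 ≅ Z.
  H_1: rank ker ∂_1 − rank ∂_2 = (27 − 8) − 18 = 1, and ∂_2 has invariant factor 2 > 1, so H_1 ≅ Z ⊕ Z/2.
  H_2: rank ker ∂_2 − rank ∂_3 = (18 − 18) − 0 = 0, and there is no ∂_3, so H_2 ≅ 0.

(K is a triangulation of the Klein bottle.)

H_0 = Z,  H_1 = Z ⊕ Z/2,  H_2 = 0.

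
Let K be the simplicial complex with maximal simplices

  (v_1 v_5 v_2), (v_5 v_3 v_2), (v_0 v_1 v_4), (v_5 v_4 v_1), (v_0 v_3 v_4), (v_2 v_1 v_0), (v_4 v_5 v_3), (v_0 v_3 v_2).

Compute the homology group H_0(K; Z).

We work with the vertex ordering v_0 < v_1 < v_2 < v_3 < v_4 < v_5. The simplices of K, each written with vertices in increasing order, are:

  0-simplices (6): [v_0], [v_1], [v_2], [v_3], [v_4], [v_5]
  1-simplices (12): [v_0,v_1], [v_0,v_2], [v_0,v_3], [v_0,v_4], [v_1,v_2], [v_1,v_4], [v_1,v_5], [v_2,v_3], [v_2,v_5], [v_3,v_4], [v_3,v_5], [v_4,v_5]
  2-simplices (8): [v_0,v_1,v_2], [v_0,v_1,v_4], [v_0,v_2,v_3], [v_0,v_3,v_4], [v_1,v_2,v_5], [v_1,v_4,v_5], [v_2,v_3,v_5], [v_3,v_4,v_5]

giving chain groups C_0 ≅ Z^6, C_1 ≅ Z^12, C_2 ≅ Z^8.

∂_1: C_1 → C_0 sends each edge [p,q] (with p < q) to q − p. For instance
  ∂[v_3,v_5] = [v_5] − [v_3].
This gives a 6×12 integer matrix of rank 5; reducing to Smith normal form yields diagonal entries (1,1,1,1,1).

∂_2: C_2 → C_1 maps a triangle to the signed sum of its edges. For instance
  ∂[v_0,v_1,v_2] = [v_1,v_2] − [v_0,v_2] + [v_0,v_1],
  ∂[v_1,v_2,v_5] = [v_2,v_5] − [v_1,v_5] + [v_1,v_2].
This gives a 12×8 integer matrix of rank 7; reducing to Smith normal form yields diagonal entries (1,1,1,1,1,1,1).

Now H_k = ker ∂_k / im ∂_{k+1}, so:

  H_0: rank C_0 − rank ∂_1 = 6 − 5 = 1, and the invariant factors of ∂_1 are all 1, so H_0 ≅ Z.

H_0 = Z.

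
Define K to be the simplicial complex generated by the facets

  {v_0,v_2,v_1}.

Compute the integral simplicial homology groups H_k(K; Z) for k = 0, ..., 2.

H_0 ≅ Z,  H_1 = 0,  H_2 = 0.

Take the total order v_0 < v_1 < v_2 on the vertex set. Then K (dimension 2) consists of the simplices:

  0-simplices (3): [v_0], [v_1], [v_2]
  1-simplices (3): [v_0,v_1], [v_0,v_2], [v_1,v_2]
  2-simplices (1): [v_0,v_1,v_2]

so the chain groups are C_0 ≅ Z^3, C_1 ≅ Z^3, C_2 ≅ Z^1.

∂_1: C_1 → C_0 maps an edge to its endpoints' difference, ∂[p,q] = q − p.
The 3×3 boundary matrix has rank 2 and Smith normal form diag(1,1).

The boundary map ∂_2: C_2 → C_1 acts by ∂[p,q,r] = [q,r] − [p,r] + [p,q]. For instance
  ∂[v_0,v_1,v_2] = [v_1,v_2] − [v_0,v_2] + [v_0,v_1].
The 3×1 boundary matrix has rank 1 and Smith normal form diag(1).

Reading off H_k = ker ∂_k / im ∂_{k+1}:

  H_0: rank C_0 − rank ∂_1 = 3 − 2 = 1, and the invariant factors of ∂_1 are all 1, so H_0 ≅ Z.
  H_1: rank ker ∂_1 − rank ∂_2 = (3 − 2) − 1 = 0, and the invariant factors of ∂_2 are all 1, so H_1 ≅ 0.
  H_2: rank ker ∂_2 − rank ∂_3 = (1 − 1) − 0 = 0, and there is no ∂_3, so H_2 ≅ 0.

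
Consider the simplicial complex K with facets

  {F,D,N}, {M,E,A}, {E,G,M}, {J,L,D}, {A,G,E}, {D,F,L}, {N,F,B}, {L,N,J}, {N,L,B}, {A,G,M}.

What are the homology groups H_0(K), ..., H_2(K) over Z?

H_0 ≅ Z^2,  H_1 ≅ Z,  H_2 ≅ Z.

Fix the vertex order A < B < D < E < F < G < J < L < M < N and write every simplex with vertices in increasing order. Then dim K = 2 and the simplices of K are:

  0-simplices (10): A, B, D, E, F, G, J, L, M, N
  1-simplices (18): AE, AG, AM, BF, BL, BN, DF, DJ, DL, DN, EG, EM, FL, FN, GM, JL, JN, LN
  2-simplices (10): AEG, AEM, AGM, BFN, BLN, DFL, DFN, DJL, EGM, JLN

so the chain groups are C_0 ≅ Z^10, C_1 ≅ Z^18, C_2 ≅ Z^10.

∂_1: C_1 → C_0 maps an edge to its endpoints' difference, ∂[p,q] = q − p.
The resulting 10×18 matrix has rank 8, and its Smith normal form has invariant factors (1,1,1,1,1,1,1,1).

Boundary ∂_2: C_2 → C_1 sends each 2-simplex [p,q,r] to [q,r] − [p,r] + [p,q]. For instance
  ∂AGM = GM − AM + AG,
  ∂BFN = FN − BN + BF.
The 18×10 boundary matrix has rank 9 and Smith normal form diag(1,1,1,1,1,1,1,1,1).

Now H_k = ker ∂_k / im ∂_{k+1}, so:

  H_0: rank C_0 − rank ∂_1 = 10 − 8 = 2, and the invariant factors of ∂_1 are all 1, so H_0 = Z^2.
  H_1: rank ker ∂_1 − rank ∂_2 = (18 − 8) − 9 = 1, and the invariant factors of ∂_2 are all 1, so H_1 = Z.
  H_2: rank ker ∂_2 − rank ∂_3 = (10 − 9) − 0 = 1, and there is no ∂_3, so H_2 = Z.

(K is a triangulation of the disjoint union of the 2-sphere S^2 and the cylinder S^1 x I.)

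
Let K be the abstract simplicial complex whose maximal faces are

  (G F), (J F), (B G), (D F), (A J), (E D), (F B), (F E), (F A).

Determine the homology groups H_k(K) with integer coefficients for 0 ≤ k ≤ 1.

Take the total order A < B < D < E < F < G < J on the vertex set. Then K (dimension 1) consists of the simplices:

  0-simplices (7): A, B, D, E, F, G, J
  1-simplices (9): AF, AJ, BF, BG, DE, DF, EF, FG, FJ

Hence C_0 ≅ Z^7, C_1 ≅ Z^9.

The boundary map ∂_1: C_1 → C_0 maps an edge to its endpoints' difference, ∂[p,q] = q − p.
This gives a 7×9 integer matrix of rank 6; reducing to Smith normal form yields diagonal entries (1,1,1,1,1,1).

Computing H_k = (kernel of ∂_k) / (image of ∂_{k+1}):

  H_0: rank C_0 − rank ∂_1 = 7 − 6 = 1, and the invariant factors of ∂_1 are all 1, so H_0 ≅ Z.
  H_1: rank ker ∂_1 − rank ∂_2 = (9 − 6) − 0 = 3, and there is no ∂_2, so H_1 ≅ Z^3.

As a check, the Euler characteristic is 7 − 9 = -2, which agrees with 1 − 3 = -2.

H_0 = Z,  H_1 = Z^3.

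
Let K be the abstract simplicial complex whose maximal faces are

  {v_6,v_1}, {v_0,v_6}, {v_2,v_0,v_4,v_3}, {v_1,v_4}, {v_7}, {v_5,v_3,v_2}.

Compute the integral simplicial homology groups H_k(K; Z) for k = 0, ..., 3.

Take the total order v_0 < v_1 < v_2 < v_3 < v_4 < v_5 < v_6 < v_7 on the vertex set. Then K (dimension 3) consists of the simplices:

  0-simplices (8): [v_0], [v_1], [v_2], [v_3], [v_4], [v_5], [v_6], [v_7]
  1-simplices (11): [v_0,v_2], [v_0,v_3], [v_0,v_4], [v_0,v_6], [v_1,v_4], [v_1,v_6], [v_2,v_3], [v_2,v_4], [v_2,v_5], [v_3,v_4], [v_3,v_5]
  2-simplices (5): [v_0,v_2,v_3], [v_0,v_2,v_4], [v_0,v_3,v_4], [v_2,v_3,v_4], [v_2,v_3,v_5]
  3-simplices (1): [v_0,v_2,v_3,v_4]

Hence C_0 ≅ Z^8, C_1 ≅ Z^11, C_2 ≅ Z^5, C_3 ≅ Z^1.

∂_1: C_1 → C_0 is given by ∂[p,q] = [q] − [p].
This gives a 8×11 integer matrix of rank 6; reducing to Smith normal form yields diagonal entries (1,1,1,1,1,1).

The boundary map ∂_2: C_2 → C_1 sends each 2-simplex [p,q,r] to [q,r] − [p,r] + [p,q]. For instance
  ∂[v_0,v_2,v_3] = [v_2,v_3] − [v_0,v_3] + [v_0,v_2],
  ∂[v_0,v_3,v_4] = [v_3,v_4] − [v_0,v_4] + [v_0,v_3].
As a 11×5 matrix over Z this has rank 4, with invariant factors (1,1,1,1).

The boundary map ∂_3: C_3 → C_2 sends each 3-simplex σ to the alternating sum Σ_i (−1)^i (σ with its i-th vertex removed). For instance
  ∂[v_0,v_2,v_3,v_4] = [v_2,v_3,v_4] − [v_0,v_3,v_4] + [v_0,v_2,v_4] − [v_0,v_2,v_3].
This gives a 5×1 integer matrix of rank 1; reducing to Smith normal form yields diagonal entries (1).

Computing H_k = (kernel of ∂_k) / (image of ∂_{k+1}):

  H_0: rank C_0 − rank ∂_1 = 8 − 6 = 2, and the invariant factors of ∂_1 are all 1, so H_0 ≅ Z^2.
  H_1: rank ker ∂_1 − rank ∂_2 = (11 − 6) − 4 = 1, and the invariant factors of ∂_2 are all 1, so H_1 ≅ Z.
  H_2: rank ker ∂_2 − rank ∂_3 = (5 − 4) − 1 = 0, and the invariant factors of ∂_3 are all 1, so H_2 ≅ 0.
  H_3: rank ker ∂_3 − rank ∂_4 = (1 − 1) − 0 = 0, and there is no ∂_4, so H_3 ≅ 0.

H_0 = Z^2,  H_1 = Z,  H_2 = 0,  H_3 = 0.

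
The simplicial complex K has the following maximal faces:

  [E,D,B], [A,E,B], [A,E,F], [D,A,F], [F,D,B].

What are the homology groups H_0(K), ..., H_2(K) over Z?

Order the vertices as A < B < D < E < F. Listing each simplex with vertices in this order, K has dimension 2 with simplices:

  0-simplices (5): A, B, D, E, F
  1-simplices (10): AB, AD, AE, AF, BD, BE, BF, DE, DF, EF
  2-simplices (5): ABE, ADF, AEF, BDE, BDF

so the chain groups are C_0 ≅ Z^5, C_1 ≅ Z^10, C_2 ≅ Z^5.

Boundary ∂_1: C_1 → C_0 is given by ∂[p,q] = [q] − [p].
The resulting 5×10 matrix has rank 4, and its Smith normal form has invariant factors (1,1,1,1).

∂_2: C_2 → C_1 sends each 2-simplex [p,q,r] to [q,r] − [p,r] + [p,q]. For instance
  ∂ADF = DF − AF + AD,
  ∂BDF = DF − BF + BD.
The 10×5 boundary matrix has rank 5 and Smith normal form diag(1,1,1,1,1).

From H_k ≅ ker(∂_k) / im(∂_{k+1}) we obtain:

  H_0: rank C_0 − rank ∂_1 = 5 − 4 = 1, and the invariant factors of ∂_1 are all 1, so H_0 ≅ Z.
  H_1: rank ker ∂_1 − rank ∂_2 = (10 − 4) − 5 = 1, and the invariant factors of ∂_2 are all 1, so H_1 ≅ Z.
  H_2: rank ker ∂_2 − rank ∂_3 = (5 − 5) − 0 = 0, and there is no ∂_3, so H_2 ≅ 0.

(K is a triangulation of the Möbius band.)

H_0 ≅ Z,  H_1 ≅ Z,  H_2 = 0.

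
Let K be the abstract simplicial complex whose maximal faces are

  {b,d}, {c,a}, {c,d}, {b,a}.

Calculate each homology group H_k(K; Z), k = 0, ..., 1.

H_0 ≅ Z,  H_1 ≅ Z.

K has 4 vertices, 4 edges.
rank ∂_0 = 0, rank ∂_1 = 3 ⇒ b_0 = 4 − 0 − 3 = 1; all invariant factors of ∂_1 are 1 so no torsion. So H_0 ≅ Z.
rank ∂_1 = 3, rank ∂_2 = 0 ⇒ b_1 = 4 − 3 − 0 = 1. So H_1 ≅ Z.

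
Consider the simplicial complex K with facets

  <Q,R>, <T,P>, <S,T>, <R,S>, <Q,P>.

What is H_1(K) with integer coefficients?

K has 5 vertices, 5 edges.
rank ∂_1 = 4, rank ∂_2 = 0 ⇒ b_1 = 5 − 4 − 0 = 1. So H_1 ≅ Z.

H_1 = Z.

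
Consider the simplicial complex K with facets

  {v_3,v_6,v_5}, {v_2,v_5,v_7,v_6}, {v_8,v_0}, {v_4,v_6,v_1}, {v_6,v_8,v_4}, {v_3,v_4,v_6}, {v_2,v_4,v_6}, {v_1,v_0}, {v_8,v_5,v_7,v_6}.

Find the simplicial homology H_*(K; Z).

K has 9 vertices, 19 edges, 12 triangles, 2 3-simplices.
rank ∂_0 = 0, rank ∂_1 = 8 ⇒ b_0 = 9 − 0 − 8 = 1; all invariant factors of ∂_1 are 1 so no torsion. So H_0 ≅ Z.
rank ∂_1 = 8, rank ∂_2 = 10 ⇒ b_1 = 19 − 8 − 10 = 1; all invariant factors of ∂_2 are 1 so no torsion. So H_1 ≅ Z.
rank ∂_2 = 10, rank ∂_3 = 2 ⇒ b_2 = 12 − 10 − 2 = 0; all invariant factors of ∂_3 are 1 so no torsion. So H_2 ≅ 0.
rank ∂_3 = 2, rank ∂_4 = 0 ⇒ b_3 = 2 − 2 − 0 = 0. So H_3 ≅ 0.

H_0 ≅ Z,  H_1 ≅ Z,  H_2 = 0,  H_3 = 0.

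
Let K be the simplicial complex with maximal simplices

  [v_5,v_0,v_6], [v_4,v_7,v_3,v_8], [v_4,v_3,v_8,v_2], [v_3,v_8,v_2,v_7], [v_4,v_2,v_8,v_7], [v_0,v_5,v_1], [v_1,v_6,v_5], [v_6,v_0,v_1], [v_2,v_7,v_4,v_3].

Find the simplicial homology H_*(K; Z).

H_0 ≅ Z^2,  H_1 = 0,  H_2 ≅ Z,  H_3 ≅ Z.

We work with the vertex ordering v_0 < v_1 < v_2 < v_3 < v_4 < v_5 < v_6 < v_7 < v_8. The simplices of K, each written with vertices in increasing order, are:

  0-simplices (9): [v_0], [v_1], [v_2], [v_3], [v_4], [v_5], [v_6], [v_7], [v_8]
  1-simplices (16): (16 of them)
  2-simplices (14): (14 of them)
  3-simplices (5): [v_2,v_3,v_4,v_7], [v_2,v_3,v_4,v_8], [v_2,v_3,v_7,v_8], [v_2,v_4,v_7,v_8], [v_3,v_4,v_7,v_8]

so the chain groups are C_0 ≅ Z^9, C_1 ≅ Z^16, C_2 ≅ Z^14, C_3 ≅ Z^5.

∂_1: C_1 → C_0 is given by ∂[p,q] = [q] − [p]. For instance
  ∂[v_7,v_8] = [v_8] − [v_7].
As a 9×16 matrix over Z this has rank 7, with invariant factors (1,1,1,1,1,1,1).

The boundary map ∂_2: C_2 → C_1 sends each 2-simplex [p,q,r] to [q,r] − [p,r] + [p,q]. For instance
  ∂[v_2,v_7,v_8] = [v_7,v_8] − [v_2,v_8] + [v_2,v_7],
  ∂[v_4,v_7,v_8] = [v_7,v_8] − [v_4,v_8] + [v_4,v_7].
As a 16×14 matrix over Z this has rank 9, with invariant factors (1,1,1,1,1,1,1,1,1).

Boundary ∂_3: C_3 → C_2 sends each 3-simplex σ to the alternating sum Σ_i (−1)^i (σ with its i-th vertex removed). For instance
  ∂[v_2,v_3,v_4,v_7] = [v_3,v_4,v_7] − [v_2,v_4,v_7] + [v_2,v_3,v_7] − [v_2,v_3,v_4],
  ∂[v_3,v_4,v_7,v_8] = [v_4,v_7,v_8] − [v_3,v_7,v_8] + [v_3,v_4,v_8] − [v_3,v_4,v_7].
The resulting 14×5 matrix has rank 4, and its Smith normal form has invariant factors (1,1,1,1).

Computing H_k = (kernel of ∂_k) / (image of ∂_{k+1}):

  H_0: rank C_0 − rank ∂_1 = 9 − 7 = 2, and the invariant factors of ∂_1 are all 1, so H_0 ≅ Z^2.
  H_1: rank ker ∂_1 − rank ∂_2 = (16 − 7) − 9 = 0, and the invariant factors of ∂_2 are all 1, so H_1 ≅ 0.
  H_2: rank ker ∂_2 − rank ∂_3 = (14 − 9) − 4 = 1, and the invariant factors of ∂_3 are all 1, so H_2 ≅ Z.
  H_3: rank ker ∂_3 − rank ∂_4 = (5 − 4) − 0 = 1, and there is no ∂_4, so H_3 ≅ Z.

As a check, the Euler characteristic is 9 − 16 + 14 − 5 = 2, which agrees with 2 − 0 + 1 − 1 = 2.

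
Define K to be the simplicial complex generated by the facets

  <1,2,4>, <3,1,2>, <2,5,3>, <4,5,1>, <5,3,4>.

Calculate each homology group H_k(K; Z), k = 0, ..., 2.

H_0 = Z,  H_1 = Z,  H_2 = 0.

K has 5 vertices, 10 edges, 5 triangles.
rank ∂_0 = 0, rank ∂_1 = 4 ⇒ b_0 = 5 − 0 − 4 = 1; all invariant factors of ∂_1 are 1 so no torsion. So H_0 ≅ Z.
rank ∂_1 = 4, rank ∂_2 = 5 ⇒ b_1 = 10 − 4 − 5 = 1; all invariant factors of ∂_2 are 1 so no torsion. So H_1 ≅ Z.
rank ∂_2 = 5, rank ∂_3 = 0 ⇒ b_2 = 5 − 5 − 0 = 0. So H_2 ≅ 0.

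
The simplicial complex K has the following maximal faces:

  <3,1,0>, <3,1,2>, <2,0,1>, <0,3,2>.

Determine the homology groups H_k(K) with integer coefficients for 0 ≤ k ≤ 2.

H_0 ≅ Z,  H_1 = 0,  H_2 ≅ Z.

Take the total order 0 < 1 < 2 < 3 on the vertex set. Then K (dimension 2) consists of the simplices:

  0-simplices (4): [0], [1], [2], [3]
  1-simplices (6): [0,1], [0,2], [0,3], [1,2], [1,3], [2,3]
  2-simplices (4): [0,1,2], [0,1,3], [0,2,3], [1,2,3]

giving chain groups C_0 ≅ Z^4, C_1 ≅ Z^6, C_2 ≅ Z^4.

The boundary map ∂_1: C_1 → C_0 is given by ∂[p,q] = [q] − [p].
The resulting 4×6 matrix has rank 3, and its Smith normal form has invariant factors (1,1,1).

∂_2: C_2 → C_1 maps a triangle to the signed sum of its edges. For instance
  ∂[0,1,2] = [1,2] − [0,2] + [0,1],
  ∂[0,1,3] = [1,3] − [0,3] + [0,1].
The 6×4 boundary matrix has rank 3 and Smith normal form diag(1,1,1).

From H_k ≅ ker(∂_k) / im(∂_{k+1}) we obtain:

  H_0: rank C_0 − rank ∂_1 = 4 − 3 = 1, and the invariant factors of ∂_1 are all 1, so H_0 ≅ Z.
  H_1: rank ker ∂_1 − rank ∂_2 = (6 − 3) − 3 = 0, and the invariant factors of ∂_2 are all 1, so H_1 ≅ 0.
  H_2: rank ker ∂_2 − rank ∂_3 = (4 − 3) − 0 = 1, and there is no ∂_3, so H_2 ≅ Z.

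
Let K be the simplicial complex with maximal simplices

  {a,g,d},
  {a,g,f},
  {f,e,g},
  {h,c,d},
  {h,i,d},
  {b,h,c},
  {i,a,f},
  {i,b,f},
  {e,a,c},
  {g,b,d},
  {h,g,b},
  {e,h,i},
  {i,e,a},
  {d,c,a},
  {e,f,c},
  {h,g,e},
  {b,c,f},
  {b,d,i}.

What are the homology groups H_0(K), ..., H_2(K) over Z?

We work with the vertex ordering a < b < c < d < e < f < g < h < i. The simplices of K, each written with vertices in increasing order, are:

  0-simplices (9): a, b, c, d, e, f, g, h, i
  1-simplices (27): ac, ad, ae, af, ag, ai, bc, bd, bf, bg, bh, bi, cd, ce, cf, ch, dg, dh, di, ef, eg, eh, ei, fg, fi, gh, hi
  2-simplices (18): acd, ace, adg, aei, afg, afi, bcf, bch, bdg, bdi, bfi, bgh, cdh, cef, dhi, efg, egh, ehi

Hence C_0 ≅ Z^9, C_1 ≅ Z^27, C_2 ≅ Z^18.

The boundary map ∂_1: C_1 → C_0 sends each edge [p,q] (with p < q) to q − p.
The resulting 9×27 matrix has rank 8, and its Smith normal form has invariant factors (1,1,1,1,1,1,1,1).

The boundary map ∂_2: C_2 → C_1 acts by ∂[p,q,r] = [q,r] − [p,r] + [p,q]. For instance
  ∂cef = ef − cf + ce,
  ∂bgh = gh − bh + bg.
The 27×18 boundary matrix has rank 18 and Smith normal form diag(1,1,1,1,1,1,1,1,1,1,1,1,1,1,1,1,1,2).

Now H_k = ker ∂_k / im ∂_{k+1}, so:

  H_0: rank C_0 − rank ∂_1 = 9 − 8 = 1, and the invariant factors of ∂_1 are all 1, so H_0 = Z.
  H_1: rank ker ∂_1 − rank ∂_2 = (27 − 8) − 18 = 1, and ∂_2 has invariant factor 2 > 1, so H_1 = Z ⊕ Z/2.
  H_2: rank ker ∂_2 − rank ∂_3 = (18 − 18) − 0 = 0, and there is no ∂_3, so H_2 = 0.

H_0 ≅ Z,  H_1 ≅ Z ⊕ Z/2,  H_2 = 0.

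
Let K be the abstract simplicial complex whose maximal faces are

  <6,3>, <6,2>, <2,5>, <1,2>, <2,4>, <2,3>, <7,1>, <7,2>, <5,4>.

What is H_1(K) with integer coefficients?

Take the total order 1 < 2 < 3 < 4 < 5 < 6 < 7 on the vertex set. Then K (dimension 1) consists of the simplices:

  0-simplices (7): [1], [2], [3], [4], [5], [6], [7]
  1-simplices (9): [1,2], [1,7], [2,3], [2,4], [2,5], [2,6], [2,7], [3,6], [4,5]

giving chain groups C_0 ≅ Z^7, C_1 ≅ Z^9.

Boundary ∂_1: C_1 → C_0 maps an edge to its endpoints' difference, ∂[p,q] = q − p. For instance
  ∂[1,2] = [2] − [1].
The 7×9 boundary matrix has rank 6 and Smith normal form diag(1,1,1,1,1,1).

Computing H_k = (kernel of ∂_k) / (image of ∂_{k+1}):

  H_1: rank ker ∂_1 − rank ∂_2 = (9 − 6) − 0 = 3, and there is no ∂_2, so H_1 = Z^3.

(K is a triangulation of a wedge of 3 circles.)

H_1 ≅ Z^3.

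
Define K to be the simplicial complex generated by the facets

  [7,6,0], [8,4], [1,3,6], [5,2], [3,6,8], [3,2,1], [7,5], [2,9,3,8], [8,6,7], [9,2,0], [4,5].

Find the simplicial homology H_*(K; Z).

Fix the vertex order 0 < 1 < 2 < 3 < 4 < 5 < 6 < 7 < 8 < 9 and write every simplex with vertices in increasing order. Then dim K = 3 and the simplices of K are:

  0-simplices (10): [0], [1], [2], [3], [4], [5], [6], [7], [8], [9]
  1-simplices (21): [0,2], [0,6], [0,7], [0,9], [1,2], [1,3], [1,6], [2,3], [2,5], [2,8], [2,9], [3,6], [3,8], [3,9], [4,5], [4,8], [5,7], [6,7], [6,8], [7,8], [8,9]
  2-simplices (10): [0,2,9], [0,6,7], [1,2,3], [1,3,6], [2,3,8], [2,3,9], [2,8,9], [3,6,8], [3,8,9], [6,7,8]
  3-simplices (1): [2,3,8,9]

giving chain groups C_0 ≅ Z^10, C_1 ≅ Z^21, C_2 ≅ Z^10, C_3 ≅ Z^1.

The boundary map ∂_1: C_1 → C_0 sends each edge [p,q] (with p < q) to q − p. For instance
  ∂[1,3] = [3] − [1].
This gives a 10×21 integer matrix of rank 9; reducing to Smith normal form yields diagonal entries (1,1,1,1,1,1,1,1,1).

The boundary map ∂_2: C_2 → C_1 acts by ∂[p,q,r] = [q,r] − [p,r] + [p,q]. For instance
  ∂[0,2,9] = [2,9] − [0,9] + [0,2],
  ∂[0,6,7] = [6,7] − [0,7] + [0,6].
The 21×10 boundary matrix has rank 9 and Smith normal form diag(1,1,1,1,1,1,1,1,1).

The boundary map ∂_3: C_3 → C_2 sends each 3-simplex σ to the alternating sum Σ_i (−1)^i (σ with its i-th vertex removed). For instance
  ∂[2,3,8,9] = [3,8,9] − [2,8,9] + [2,3,9] − [2,3,8].
The 10×1 boundary matrix has rank 1 and Smith normal form diag(1).

From H_k ≅ ker(∂_k) / im(∂_{k+1}) we obtain:

  H_0: rank C_0 − rank ∂_1 = 10 − 9 = 1, and the invariant factors of ∂_1 are all 1, so H_0 = Z.
  H_1: rank ker ∂_1 − rank ∂_2 = (21 − 9) − 9 = 3, and the invariant factors of ∂_2 are all 1, so H_1 = Z^3.
  H_2: rank ker ∂_2 − rank ∂_3 = (10 − 9) − 1 = 0, and the invariant factors of ∂_3 are all 1, so H_2 = 0.
  H_3: rank ker ∂_3 − rank ∂_4 = (1 − 1) − 0 = 0, and there is no ∂_4, so H_3 = 0.

H_0 = Z,  H_1 = Z^3,  H_2 = 0,  H_3 = 0.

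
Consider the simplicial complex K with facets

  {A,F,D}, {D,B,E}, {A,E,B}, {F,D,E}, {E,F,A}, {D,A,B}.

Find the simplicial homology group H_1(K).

H_1 = 0.

We work with the vertex ordering A < B < D < E < F. The simplices of K, each written with vertices in increasing order, are:

  0-simplices (5): A, B, D, E, F
  1-simplices (9): AB, AD, AE, AF, BD, BE, DE, DF, EF
  2-simplices (6): ABD, ABE, ADF, AEF, BDE, DEF

Hence C_0 ≅ Z^5, C_1 ≅ Z^9, C_2 ≅ Z^6.

The boundary map ∂_1: C_1 → C_0 maps an edge to its endpoints' difference, ∂[p,q] = q − p. For instance
  ∂EF = F − E.
The 5×9 boundary matrix has rank 4 and Smith normal form diag(1,1,1,1).

∂_2: C_2 → C_1 maps a triangle to the signed sum of its edges. For instance
  ∂ADF = DF − AF + AD,
  ∂ABD = BD − AD + AB.
The resulting 9×6 matrix has rank 5, and its Smith normal form has invariant factors (1,1,1,1,1).

Reading off H_k = ker ∂_k / im ∂_{k+1}:

  H_1: rank ker ∂_1 − rank ∂_2 = (9 − 4) − 5 = 0, and the invariant factors of ∂_2 are all 1, so H_1 = 0.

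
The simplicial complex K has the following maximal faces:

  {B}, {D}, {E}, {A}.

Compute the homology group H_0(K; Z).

H_0 = Z^4.

Fix the vertex order A < B < D < E and write every simplex with vertices in increasing order. Then dim K = 0 and the simplices of K are:

  0-simplices (4): A, B, D, E

Hence C_0 ≅ Z^4.

Computing H_k = (kernel of ∂_k) / (image of ∂_{k+1}):

  H_0: rank C_0 − rank ∂_1 = 4 − 0 = 4, and there is no ∂_1, so H_0 ≅ Z^4.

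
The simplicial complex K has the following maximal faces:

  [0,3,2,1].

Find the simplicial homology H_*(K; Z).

H_0 = Z,  H_1 = 0,  H_2 = 0,  H_3 = 0.

Order the vertices as 0 < 1 < 2 < 3. Listing each simplex with vertices in this order, K has dimension 3 with simplices:

  0-simplices (4): [0], [1], [2], [3]
  1-simplices (6): [0,1], [0,2], [0,3], [1,2], [1,3], [2,3]
  2-simplices (4): [0,1,2], [0,1,3], [0,2,3], [1,2,3]
  3-simplices (1): [0,1,2,3]

Hence C_0 ≅ Z^4, C_1 ≅ Z^6, C_2 ≅ Z^4, C_3 ≅ Z^1.

Boundary ∂_1: C_1 → C_0 maps an edge to its endpoints' difference, ∂[p,q] = q − p.
As a 4×6 matrix over Z this has rank 3, with invariant factors (1,1,1).

∂_2: C_2 → C_1 acts by ∂[p,q,r] = [q,r] − [p,r] + [p,q]. For instance
  ∂[0,2,3] = [2,3] − [0,3] + [0,2],
  ∂[0,1,2] = [1,2] − [0,2] + [0,1].
The 6×4 boundary matrix has rank 3 and Smith normal form diag(1,1,1).

The boundary map ∂_3: C_3 → C_2 sends each 3-simplex σ to the alternating sum Σ_i (−1)^i (σ with its i-th vertex removed). For instance
  ∂[0,1,2,3] = [1,2,3] − [0,2,3] + [0,1,3] − [0,1,2].
This gives a 4×1 integer matrix of rank 1; reducing to Smith normal form yields diagonal entries (1).

From H_k ≅ ker(∂_k) / im(∂_{k+1}) we obtain:

  H_0: rank C_0 − rank ∂_1 = 4 − 3 = 1, and the invariant factors of ∂_1 are all 1, so H_0 = Z.
  H_1: rank ker ∂_1 − rank ∂_2 = (6 − 3) − 3 = 0, and the invariant factors of ∂_2 are all 1, so H_1 = 0.
  H_2: rank ker ∂_2 − rank ∂_3 = (4 − 3) − 1 = 0, and the invariant factors of ∂_3 are all 1, so H_2 = 0.
  H_3: rank ker ∂_3 − rank ∂_4 = (1 − 1) − 0 = 0, and there is no ∂_4, so H_3 = 0.

(K is a triangulation of the 3-simplex.)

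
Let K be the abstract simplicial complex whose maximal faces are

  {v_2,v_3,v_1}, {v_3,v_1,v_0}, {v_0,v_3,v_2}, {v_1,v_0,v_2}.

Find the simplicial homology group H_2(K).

H_2 ≅ Z.

Order the vertices as v_0 < v_1 < v_2 < v_3. Listing each simplex with vertices in this order, K has dimension 2 with simplices:

  0-simplices (4): [v_0], [v_1], [v_2], [v_3]
  1-simplices (6): [v_0,v_1], [v_0,v_2], [v_0,v_3], [v_1,v_2], [v_1,v_3], [v_2,v_3]
  2-simplices (4): [v_0,v_1,v_2], [v_0,v_1,v_3], [v_0,v_2,v_3], [v_1,v_2,v_3]

so the chain groups are C_0 ≅ Z^4, C_1 ≅ Z^6, C_2 ≅ Z^4.

Boundary ∂_1: C_1 → C_0 sends each edge [p,q] (with p < q) to q − p. For instance
  ∂[v_0,v_3] = [v_3] − [v_0].
The 4×6 boundary matrix has rank 3 and Smith normal form diag(1,1,1).

The boundary map ∂_2: C_2 → C_1 sends each 2-simplex [p,q,r] to [q,r] − [p,r] + [p,q]. For instance
  ∂[v_0,v_1,v_3] = [v_1,v_3] − [v_0,v_3] + [v_0,v_1],
  ∂[v_0,v_1,v_2] = [v_1,v_2] − [v_0,v_2] + [v_0,v_1].
As a 6×4 matrix over Z this has rank 3, with invariant factors (1,1,1).

From H_k ≅ ker(∂_k) / im(∂_{k+1}) we obtain:

  H_2: rank ker ∂_2 − rank ∂_3 = (4 − 3) − 0 = 1, and there is no ∂_3, so H_2 ≅ Z.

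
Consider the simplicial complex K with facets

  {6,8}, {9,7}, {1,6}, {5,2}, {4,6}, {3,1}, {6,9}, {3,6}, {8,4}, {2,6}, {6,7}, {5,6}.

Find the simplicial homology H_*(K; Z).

H_0 ≅ Z,  H_1 ≅ Z^4.

Order the vertices as 1 < 2 < 3 < 4 < 5 < 6 < 7 < 8 < 9. Listing each simplex with vertices in this order, K has dimension 1 with simplices:

  0-simplices (9): [1], [2], [3], [4], [5], [6], [7], [8], [9]
  1-simplices (12): [1,3], [1,6], [2,5], [2,6], [3,6], [4,6], [4,8], [5,6], [6,7], [6,8], [6,9], [7,9]

so the chain groups are C_0 ≅ Z^9, C_1 ≅ Z^12.

The boundary map ∂_1: C_1 → C_0 sends each edge [p,q] (with p < q) to q − p. For instance
  ∂[1,3] = [3] − [1].
As a 9×12 matrix over Z this has rank 8, with invariant factors (1,1,1,1,1,1,1,1).

Reading off H_k = ker ∂_k / im ∂_{k+1}:

  H_0: rank C_0 − rank ∂_1 = 9 − 8 = 1, and the invariant factors of ∂_1 are all 1, so H_0 = Z.
  H_1: rank ker ∂_1 − rank ∂_2 = (12 − 8) − 0 = 4, and there is no ∂_2, so H_1 = Z^4.

(K is a triangulation of a wedge of 4 circles.)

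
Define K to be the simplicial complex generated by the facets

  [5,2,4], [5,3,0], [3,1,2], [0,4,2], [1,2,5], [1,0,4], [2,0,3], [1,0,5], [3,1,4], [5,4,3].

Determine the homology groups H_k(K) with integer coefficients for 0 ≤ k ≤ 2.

H_0 = Z,  H_1 = Z/2,  H_2 = 0.

Fix the vertex order 0 < 1 < 2 < 3 < 4 < 5 and write every simplex with vertices in increasing order. Then dim K = 2 and the simplices of K are:

  0-simplices (6): [0], [1], [2], [3], [4], [5]
  1-simplices (15): [0,1], [0,2], [0,3], [0,4], [0,5], [1,2], [1,3], [1,4], [1,5], [2,3], [2,4], [2,5], [3,4], [3,5], [4,5]
  2-simplices (10): [0,1,4], [0,1,5], [0,2,3], [0,2,4], [0,3,5], [1,2,3], [1,2,5], [1,3,4], [2,4,5], [3,4,5]

giving chain groups C_0 ≅ Z^6, C_1 ≅ Z^15, C_2 ≅ Z^10.

The boundary map ∂_1: C_1 → C_0 is given by ∂[p,q] = [q] − [p].
This gives a 6×15 integer matrix of rank 5; reducing to Smith normal form yields diagonal entries (1,1,1,1,1).

Boundary ∂_2: C_2 → C_1 maps a triangle to the signed sum of its edges. For instance
  ∂[0,2,3] = [2,3] − [0,3] + [0,2],
  ∂[1,2,5] = [2,5] − [1,5] + [1,2].
The resulting 15×10 matrix has rank 10, and its Smith normal form has invariant factors (1,1,1,1,1,1,1,1,1,2).

Now H_k = ker ∂_k / im ∂_{k+1}, so:

  H_0: rank C_0 − rank ∂_1 = 6 − 5 = 1, and the invariant factors of ∂_1 are all 1, so H_0 ≅ Z.
  H_1: rank ker ∂_1 − rank ∂_2 = (15 − 5) − 10 = 0, and ∂_2 has invariant factor 2 > 1, so H_1 ≅ Z/2.
  H_2: rank ker ∂_2 − rank ∂_3 = (10 − 10) − 0 = 0, and there is no ∂_3, so H_2 ≅ 0.

(K is a triangulation of the real projective plane RP^2.)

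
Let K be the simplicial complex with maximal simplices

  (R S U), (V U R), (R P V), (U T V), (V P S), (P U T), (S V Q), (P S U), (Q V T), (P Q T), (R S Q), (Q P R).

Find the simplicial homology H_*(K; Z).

Order the vertices as P < Q < R < S < T < U < V. Listing each simplex with vertices in this order, K has dimension 2 with simplices:

  0-simplices (7): P, Q, R, S, T, U, V
  1-simplices (18): PQ, PR, PS, PT, PU, PV, QR, QS, QT, QV, RS, RU, RV, SU, SV, TU, TV, UV
  2-simplices (12): PQR, PQT, PRV, PSU, PSV, PTU, QRS, QSV, QTV, RSU, RUV, TUV

Hence C_0 ≅ Z^7, C_1 ≅ Z^18, C_2 ≅ Z^12.

∂_1: C_1 → C_0 sends each edge [p,q] (with p < q) to q − p. For instance
  ∂QR = R − Q.
As a 7×18 matrix over Z this has rank 6, with invariant factors (1,1,1,1,1,1).

Boundary ∂_2: C_2 → C_1 acts by ∂[p,q,r] = [q,r] − [p,r] + [p,q]. For instance
  ∂PTU = TU − PU + PT,
  ∂PQR = QR − PR + PQ.
The 18×12 boundary matrix has rank 12 and Smith normal form diag(1,1,1,1,1,1,1,1,1,1,1,2).

Reading off H_k = ker ∂_k / im ∂_{k+1}:

  H_0: rank C_0 − rank ∂_1 = 7 − 6 = 1, and the invariant factors of ∂_1 are all 1, so H_0 ≅ Z.
  H_1: rank ker ∂_1 − rank ∂_2 = (18 − 6) − 12 = 0, and ∂_2 has invariant factor 2 > 1, so H_1 ≅ Z/2.
  H_2: rank ker ∂_2 − rank ∂_3 = (12 − 12) − 0 = 0, and there is no ∂_3, so H_2 ≅ 0.

H_0 ≅ Z,  H_1 ≅ Z/2,  H_2 = 0.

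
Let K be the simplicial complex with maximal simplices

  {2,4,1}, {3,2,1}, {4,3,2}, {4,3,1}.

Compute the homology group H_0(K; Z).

H_0 = Z.

We work with the vertex ordering 1 < 2 < 3 < 4. The simplices of K, each written with vertices in increasing order, are:

  0-simplices (4): [1], [2], [3], [4]
  1-simplices (6): [1,2], [1,3], [1,4], [2,3], [2,4], [3,4]
  2-simplices (4): [1,2,3], [1,2,4], [1,3,4], [2,3,4]

Hence C_0 ≅ Z^4, C_1 ≅ Z^6, C_2 ≅ Z^4.

∂_1: C_1 → C_0 sends each edge [p,q] (with p < q) to q − p. For instance
  ∂[2,4] = [4] − [2].
The resulting 4×6 matrix has rank 3, and its Smith normal form has invariant factors (1,1,1).

∂_2: C_2 → C_1 sends each 2-simplex [p,q,r] to [q,r] − [p,r] + [p,q]. For instance
  ∂[2,3,4] = [3,4] − [2,4] + [2,3],
  ∂[1,2,3] = [2,3] − [1,3] + [1,2].
The resulting 6×4 matrix has rank 3, and its Smith normal form has invariant factors (1,1,1).

Computing H_k = (kernel of ∂_k) / (image of ∂_{k+1}):

  H_0: rank C_0 − rank ∂_1 = 4 − 3 = 1, and the invariant factors of ∂_1 are all 1, so H_0 ≅ Z.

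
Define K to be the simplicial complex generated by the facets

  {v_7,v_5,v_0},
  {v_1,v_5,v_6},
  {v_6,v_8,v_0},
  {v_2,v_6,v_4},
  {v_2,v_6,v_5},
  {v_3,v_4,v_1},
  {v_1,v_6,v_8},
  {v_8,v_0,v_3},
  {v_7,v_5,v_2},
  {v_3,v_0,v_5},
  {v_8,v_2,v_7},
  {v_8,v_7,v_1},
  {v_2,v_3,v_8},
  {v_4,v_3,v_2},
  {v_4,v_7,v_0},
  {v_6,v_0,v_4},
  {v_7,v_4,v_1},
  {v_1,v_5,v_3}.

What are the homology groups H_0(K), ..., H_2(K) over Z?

Fix the vertex order v_0 < v_1 < v_2 < v_3 < v_4 < v_5 < v_6 < v_7 < v_8 and write every simplex with vertices in increasing order. Then dim K = 2 and the simplices of K are:

  0-simplices (9): [v_0], [v_1], [v_2], [v_3], [v_4], [v_5], [v_6], [v_7], [v_8]
  1-simplices (27): (27 of them)
  2-simplices (18): (18 of them)

so the chain groups are C_0 ≅ Z^9, C_1 ≅ Z^27, C_2 ≅ Z^18.

∂_1: C_1 → C_0 sends each edge [p,q] (with p < q) to q − p. For instance
  ∂[v_2,v_4] = [v_4] − [v_2].
This gives a 9×27 integer matrix of rank 8; reducing to Smith normal form yields diagonal entries (1,1,1,1,1,1,1,1).

The boundary map ∂_2: C_2 → C_1 acts by ∂[p,q,r] = [q,r] − [p,r] + [p,q]. For instance
  ∂[v_1,v_3,v_5] = [v_3,v_5] − [v_1,v_5] + [v_1,v_3],
  ∂[v_1,v_7,v_8] = [v_7,v_8] − [v_1,v_8] + [v_1,v_7].
The 27×18 boundary matrix has rank 17 and Smith normal form diag(1,1,1,1,1,1,1,1,1,1,1,1,1,1,1,1,1).

Computing H_k = (kernel of ∂_k) / (image of ∂_{k+1}):

  H_0: rank C_0 − rank ∂_1 = 9 − 8 = 1, and the invariant factors of ∂_1 are all 1, so H_0 = Z.
  H_1: rank ker ∂_1 − rank ∂_2 = (27 − 8) − 17 = 2, and the invariant factors of ∂_2 are all 1, so H_1 = Z^2.
  H_2: rank ker ∂_2 − rank ∂_3 = (18 − 17) − 0 = 1, and there is no ∂_3, so H_2 = Z.

H_0 ≅ Z,  H_1 ≅ Z^2,  H_2 ≅ Z.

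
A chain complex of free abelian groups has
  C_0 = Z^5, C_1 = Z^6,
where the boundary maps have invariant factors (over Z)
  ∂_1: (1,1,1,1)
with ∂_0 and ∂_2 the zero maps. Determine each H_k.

H_0: b_0 = 5 − 0 − 4 = 1; torsion from ∂_1 factors > 1: none. So H_0 ≅ Z.
H_1: b_1 = 6 − 4 − 0 = 2; torsion from ∂_2 factors > 1: none. So H_1 ≅ Z^2.

H_0 ≅ Z,  H_1 ≅ Z^2.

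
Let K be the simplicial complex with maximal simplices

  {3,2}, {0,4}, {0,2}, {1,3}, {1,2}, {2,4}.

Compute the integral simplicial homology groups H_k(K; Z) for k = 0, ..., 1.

H_0 = Z,  H_1 = Z^2.

We work with the vertex ordering 0 < 1 < 2 < 3 < 4. The simplices of K, each written with vertices in increasing order, are:

  0-simplices (5): [0], [1], [2], [3], [4]
  1-simplices (6): [0,2], [0,4], [1,2], [1,3], [2,3], [2,4]

giving chain groups C_0 ≅ Z^5, C_1 ≅ Z^6.

∂_1: C_1 → C_0 maps an edge to its endpoints' difference, ∂[p,q] = q − p.
This gives a 5×6 integer matrix of rank 4; reducing to Smith normal form yields diagonal entries (1,1,1,1).

Computing H_k = (kernel of ∂_k) / (image of ∂_{k+1}):

  H_0: rank C_0 − rank ∂_1 = 5 − 4 = 1, and the invariant factors of ∂_1 are all 1, so H_0 = Z.
  H_1: rank ker ∂_1 − rank ∂_2 = (6 − 4) − 0 = 2, and there is no ∂_2, so H_1 = Z^2.

As a check, the Euler characteristic is 5 − 6 = -1, which agrees with 1 − 2 = -1.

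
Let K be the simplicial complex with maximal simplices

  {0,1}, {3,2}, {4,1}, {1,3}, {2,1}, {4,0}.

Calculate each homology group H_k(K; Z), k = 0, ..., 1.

K has 5 vertices, 6 edges.
rank ∂_0 = 0, rank ∂_1 = 4 ⇒ b_0 = 5 − 0 − 4 = 1; all invariant factors of ∂_1 are 1 so no torsion. So H_0 = Z.
rank ∂_1 = 4, rank ∂_2 = 0 ⇒ b_1 = 6 − 4 − 0 = 2. So H_1 = Z^2.

H_0 = Z,  H_1 = Z^2.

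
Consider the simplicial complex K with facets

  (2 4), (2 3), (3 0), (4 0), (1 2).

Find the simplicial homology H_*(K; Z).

Take the total order 0 < 1 < 2 < 3 < 4 on the vertex set. Then K (dimension 1) consists of the simplices:

  0-simplices (5): [0], [1], [2], [3], [4]
  1-simplices (5): [0,3], [0,4], [1,2], [2,3], [2,4]

Hence C_0 ≅ Z^5, C_1 ≅ Z^5.

The boundary map ∂_1: C_1 → C_0 sends each edge [p,q] (with p < q) to q − p.
The resulting 5×5 matrix has rank 4, and its Smith normal form has invariant factors (1,1,1,1).

Reading off H_k = ker ∂_k / im ∂_{k+1}:

  H_0: rank C_0 − rank ∂_1 = 5 − 4 = 1, and the invariant factors of ∂_1 are all 1, so H_0 ≅ Z.
  H_1: rank ker ∂_1 − rank ∂_2 = (5 − 4) − 0 = 1, and there is no ∂_2, so H_1 ≅ Z.

H_0 ≅ Z,  H_1 ≅ Z.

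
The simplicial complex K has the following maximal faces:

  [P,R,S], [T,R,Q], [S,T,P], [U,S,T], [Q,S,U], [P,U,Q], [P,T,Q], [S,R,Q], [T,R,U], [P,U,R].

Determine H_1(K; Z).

Fix the vertex order P < Q < R < S < T < U and write every simplex with vertices in increasing order. Then dim K = 2 and the simplices of K are:

  0-simplices (6): P, Q, R, S, T, U
  1-simplices (15): PQ, PR, PS, PT, PU, QR, QS, QT, QU, RS, RT, RU, ST, SU, TU
  2-simplices (10): PQT, PQU, PRS, PRU, PST, QRS, QRT, QSU, RTU, STU

giving chain groups C_0 ≅ Z^6, C_1 ≅ Z^15, C_2 ≅ Z^10.

Boundary ∂_1: C_1 → C_0 is given by ∂[p,q] = [q] − [p]. For instance
  ∂RS = S − R.
This gives a 6×15 integer matrix of rank 5; reducing to Smith normal form yields diagonal entries (1,1,1,1,1).

∂_2: C_2 → C_1 acts by ∂[p,q,r] = [q,r] − [p,r] + [p,q]. For instance
  ∂QSU = SU − QU + QS,
  ∂PQU = QU − PU + PQ.
The 15×10 boundary matrix has rank 10 and Smith normal form diag(1,1,1,1,1,1,1,1,1,2).

From H_k ≅ ker(∂_k) / im(∂_{k+1}) we obtain:

  H_1: rank ker ∂_1 − rank ∂_2 = (15 − 5) − 10 = 0, and ∂_2 has invariant factor 2 > 1, so H_1 = Z/2Z.

H_1 ≅ Z/2Z.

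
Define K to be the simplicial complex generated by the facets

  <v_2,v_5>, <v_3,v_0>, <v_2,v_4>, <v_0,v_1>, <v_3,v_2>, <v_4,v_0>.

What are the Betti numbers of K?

Fix the vertex order v_0 < v_1 < v_2 < v_3 < v_4 < v_5 and write every simplex with vertices in increasing order. Then dim K = 1 and the simplices of K are:

  0-simplices (6): [v_0], [v_1], [v_2], [v_3], [v_4], [v_5]
  1-simplices (6): [v_0,v_1], [v_0,v_3], [v_0,v_4], [v_2,v_3], [v_2,v_4], [v_2,v_5]

Hence C_0 ≅ Z^6, C_1 ≅ Z^6.

The boundary map ∂_1: C_1 → C_0 maps an edge to its endpoints' difference, ∂[p,q] = q − p.
As a 6×6 matrix over Z this has rank 5, with invariant factors (1,1,1,1,1).

Computing H_k = (kernel of ∂_k) / (image of ∂_{k+1}):

  H_0: rank C_0 − rank ∂_1 = 6 − 5 = 1, and the invariant factors of ∂_1 are all 1, so H_0 = Z.
  H_1: rank ker ∂_1 − rank ∂_2 = (6 − 5) − 0 = 1, and there is no ∂_2, so H_1 = Z.

As a check, the Euler characteristic is 6 − 6 = 0, which agrees with 1 − 1 = 0.

Hence the Betti numbers are b_0 = 1, b_1 = 1.

b_0 = 1, b_1 = 1.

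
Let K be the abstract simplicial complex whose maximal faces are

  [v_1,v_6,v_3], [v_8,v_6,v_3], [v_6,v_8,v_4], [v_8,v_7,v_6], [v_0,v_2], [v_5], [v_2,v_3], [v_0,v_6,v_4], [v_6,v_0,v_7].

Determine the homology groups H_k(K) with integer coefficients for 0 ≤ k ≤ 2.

H_0 = Z^2,  H_1 = Z,  H_2 = 0.

Take the total order v_0 < v_1 < v_2 < v_3 < v_4 < v_5 < v_6 < v_7 < v_8 on the vertex set. Then K (dimension 2) consists of the simplices:

  0-simplices (9): [v_0], [v_1], [v_2], [v_3], [v_4], [v_5], [v_6], [v_7], [v_8]
  1-simplices (14): [v_0,v_2], [v_0,v_4], [v_0,v_6], [v_0,v_7], [v_1,v_3], [v_1,v_6], [v_2,v_3], [v_3,v_6], [v_3,v_8], [v_4,v_6], [v_4,v_8], [v_6,v_7], [v_6,v_8], [v_7,v_8]
  2-simplices (6): [v_0,v_4,v_6], [v_0,v_6,v_7], [v_1,v_3,v_6], [v_3,v_6,v_8], [v_4,v_6,v_8], [v_6,v_7,v_8]

giving chain groups C_0 ≅ Z^9, C_1 ≅ Z^14, C_2 ≅ Z^6.

∂_1: C_1 → C_0 is given by ∂[p,q] = [q] − [p]. For instance
  ∂[v_4,v_6] = [v_6] − [v_4].
As a 9×14 matrix over Z this has rank 7, with invariant factors (1,1,1,1,1,1,1).

The boundary map ∂_2: C_2 → C_1 acts by ∂[p,q,r] = [q,r] − [p,r] + [p,q]. For instance
  ∂[v_6,v_7,v_8] = [v_7,v_8] − [v_6,v_8] + [v_6,v_7],
  ∂[v_3,v_6,v_8] = [v_6,v_8] − [v_3,v_8] + [v_3,v_6].
The resulting 14×6 matrix has rank 6, and its Smith normal form has invariant factors (1,1,1,1,1,1).

Reading off H_k = ker ∂_k / im ∂_{k+1}:

  H_0: rank C_0 − rank ∂_1 = 9 − 7 = 2, and the invariant factors of ∂_1 are all 1, so H_0 ≅ Z^2.
  H_1: rank ker ∂_1 − rank ∂_2 = (14 − 7) − 6 = 1, and the invariant factors of ∂_2 are all 1, so H_1 ≅ Z.
  H_2: rank ker ∂_2 − rank ∂_3 = (6 − 6) − 0 = 0, and there is no ∂_3, so H_2 ≅ 0.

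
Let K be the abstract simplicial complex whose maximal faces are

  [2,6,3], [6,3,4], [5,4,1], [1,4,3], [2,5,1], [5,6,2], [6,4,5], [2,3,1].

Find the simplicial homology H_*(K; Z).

H_0 = Z,  H_1 = 0,  H_2 = Z.

Take the total order 1 < 2 < 3 < 4 < 5 < 6 on the vertex set. Then K (dimension 2) consists of the simplices:

  0-simplices (6): [1], [2], [3], [4], [5], [6]
  1-simplices (12): [1,2], [1,3], [1,4], [1,5], [2,3], [2,5], [2,6], [3,4], [3,6], [4,5], [4,6], [5,6]
  2-simplices (8): [1,2,3], [1,2,5], [1,3,4], [1,4,5], [2,3,6], [2,5,6], [3,4,6], [4,5,6]

giving chain groups C_0 ≅ Z^6, C_1 ≅ Z^12, C_2 ≅ Z^8.

The boundary map ∂_1: C_1 → C_0 is given by ∂[p,q] = [q] − [p]. For instance
  ∂[1,2] = [2] − [1].
The 6×12 boundary matrix has rank 5 and Smith normal form diag(1,1,1,1,1).

The boundary map ∂_2: C_2 → C_1 maps a triangle to the signed sum of its edges. For instance
  ∂[1,2,5] = [2,5] − [1,5] + [1,2],
  ∂[4,5,6] = [5,6] − [4,6] + [4,5].
This gives a 12×8 integer matrix of rank 7; reducing to Smith normal form yields diagonal entries (1,1,1,1,1,1,1).

Reading off H_k = ker ∂_k / im ∂_{k+1}:

  H_0: rank C_0 − rank ∂_1 = 6 − 5 = 1, and the invariant factors of ∂_1 are all 1, so H_0 = Z.
  H_1: rank ker ∂_1 − rank ∂_2 = (12 − 5) − 7 = 0, and the invariant factors of ∂_2 are all 1, so H_1 = 0.
  H_2: rank ker ∂_2 − rank ∂_3 = (8 − 7) − 0 = 1, and there is no ∂_3, so H_2 = Z.

As a check, the Euler characteristic is 6 − 12 + 8 = 2, which agrees with 1 − 0 + 1 = 2.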